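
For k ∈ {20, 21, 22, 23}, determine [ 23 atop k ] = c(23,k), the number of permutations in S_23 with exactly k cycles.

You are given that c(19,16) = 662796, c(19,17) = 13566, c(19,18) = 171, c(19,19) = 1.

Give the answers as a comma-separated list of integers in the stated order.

2240315, 30107, 253, 1

i=20: T(20,17)=662796+19·13566=920550 | T(20,18)=13566+19·171=16815 | T(20,19)=171+19·1=190 | T(20,20)=1+19·0=1
i=21: T(21,18)=920550+20·16815=1256850 | T(21,19)=16815+20·190=20615 | T(21,20)=190+20·1=210 | T(21,21)=1+20·0=1
i=22: T(22,19)=1256850+21·20615=1689765 | T(22,20)=20615+21·210=25025 | T(22,21)=210+21·1=231 | T(22,22)=1+21·0=1
i=23: T(23,20)=1689765+22·25025=2240315 | T(23,21)=25025+22·231=30107 | T(23,22)=231+22·1=253 | T(23,23)=1+22·0=1
Read c(23,20) = 2240315, c(23,21) = 30107, c(23,22) = 253, c(23,23) = 1.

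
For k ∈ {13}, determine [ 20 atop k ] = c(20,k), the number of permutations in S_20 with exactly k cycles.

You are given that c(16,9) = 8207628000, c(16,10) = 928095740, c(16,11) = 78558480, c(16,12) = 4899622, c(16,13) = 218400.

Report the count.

342252511900

r17: T_17,10=16×928095740+8207628000=23057159840; T_17,11=16×78558480+928095740=2185031420; T_17,12=16×4899622+78558480=156952432; T_17,13=16×218400+4899622=8394022
r18: T_18,11=17×2185031420+23057159840=60202693980; T_18,12=17×156952432+2185031420=4853222764; T_18,13=17×8394022+156952432=299650806
r19: T_19,12=18×4853222764+60202693980=147560703732; T_19,13=18×299650806+4853222764=10246937272
r20: T_20,13=19×10246937272+147560703732=342252511900
Read c(20,13) = 342252511900.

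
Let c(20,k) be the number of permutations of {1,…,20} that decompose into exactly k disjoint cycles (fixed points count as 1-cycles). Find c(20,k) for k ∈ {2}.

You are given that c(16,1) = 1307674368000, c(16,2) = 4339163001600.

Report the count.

i=17: T(17,1)=0+16·1307674368000=20922789888000 | T(17,2)=1307674368000+16·4339163001600=70734282393600
i=18: T(18,1)=0+17·20922789888000=355687428096000 | T(18,2)=20922789888000+17·70734282393600=1223405590579200
i=19: T(19,1)=0+18·355687428096000=6402373705728000 | T(19,2)=355687428096000+18·1223405590579200=22376988058521600
i=20: T(20,2)=6402373705728000+19·22376988058521600=431565146817638400
Read c(20,2) = 431565146817638400.

431565146817638400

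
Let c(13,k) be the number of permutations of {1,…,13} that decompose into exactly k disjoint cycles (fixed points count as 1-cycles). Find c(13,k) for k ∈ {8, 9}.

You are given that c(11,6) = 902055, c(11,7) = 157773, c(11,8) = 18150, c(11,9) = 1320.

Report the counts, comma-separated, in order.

6926634, 749463

[12] T[12,7]:11*157773+902055=2637558 · T[12,8]:11*18150+157773=357423 · T[12,9]:11*1320+18150=32670
[13] T[13,8]:12*357423+2637558=6926634 · T[13,9]:12*32670+357423=749463
Read c(13,8) = 6926634, c(13,9) = 749463.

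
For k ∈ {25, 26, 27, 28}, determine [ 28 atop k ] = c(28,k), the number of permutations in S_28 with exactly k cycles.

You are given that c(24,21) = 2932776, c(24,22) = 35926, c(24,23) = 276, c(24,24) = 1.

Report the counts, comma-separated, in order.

@25  (25,22):35926·24+2932776→3795000, (25,23):276·24+35926→42550, (25,24):1·24+276→300, (25,25):0·24+1→1
@26  (26,23):42550·25+3795000→4858750, (26,24):300·25+42550→50050, (26,25):1·25+300→325, (26,26):0·25+1→1
@27  (27,24):50050·26+4858750→6160050, (27,25):325·26+50050→58500, (27,26):1·26+325→351, (27,27):0·26+1→1
@28  (28,25):58500·27+6160050→7739550, (28,26):351·27+58500→67977, (28,27):1·27+351→378, (28,28):0·27+1→1
Read c(28,25) = 7739550, c(28,26) = 67977, c(28,27) = 378, c(28,28) = 1.

7739550, 67977, 378, 1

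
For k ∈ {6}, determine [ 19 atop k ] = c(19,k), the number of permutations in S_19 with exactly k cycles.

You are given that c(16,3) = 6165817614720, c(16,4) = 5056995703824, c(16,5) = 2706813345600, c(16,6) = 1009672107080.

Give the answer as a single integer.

7551527592063024

@17  (17,4):5056995703824·16+6165817614720→87077748875904, (17,5):2706813345600·16+5056995703824→48366009233424, (17,6):1009672107080·16+2706813345600→18861567058880
@18  (18,5):48366009233424·17+87077748875904→909299905844112, (18,6):18861567058880·17+48366009233424→369012649234384
@19  (19,6):369012649234384·18+909299905844112→7551527592063024
Read c(19,6) = 7551527592063024.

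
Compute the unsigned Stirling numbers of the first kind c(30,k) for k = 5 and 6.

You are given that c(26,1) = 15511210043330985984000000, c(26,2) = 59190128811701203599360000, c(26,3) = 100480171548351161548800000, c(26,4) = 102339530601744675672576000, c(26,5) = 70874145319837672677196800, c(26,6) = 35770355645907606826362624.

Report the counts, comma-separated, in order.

row 27: T[27][2]=26·59190128811701203599360000+15511210043330985984000000=1554454559147562279567360000  T[27][3]=26·100480171548351161548800000+59190128811701203599360000=2671674589068831403868160000  T[27][4]=26·102339530601744675672576000+100480171548351161548800000=2761307967193712729035776000  T[27][5]=26·70874145319837672677196800+102339530601744675672576000=1945067308917524165279692800  T[27][6]=26·35770355645907606826362624+70874145319837672677196800=1000903392113435450162625024
row 28: T[28][3]=27·2671674589068831403868160000+1554454559147562279567360000=73689668464006010184007680000  T[28][4]=27·2761307967193712729035776000+2671674589068831403868160000=77226989703299075087834112000  T[28][5]=27·1945067308917524165279692800+2761307967193712729035776000=55278125307966865191587481600  T[28][6]=27·1000903392113435450162625024+1945067308917524165279692800=28969458895980281319670568448
row 29: T[29][4]=28·77226989703299075087834112000+73689668464006010184007680000=2236045380156380112643362816000  T[29][5]=28·55278125307966865191587481600+77226989703299075087834112000=1625014498326371300452283596800  T[29][6]=28·28969458895980281319670568448+55278125307966865191587481600=866422974395414742142363398144
row 30: T[30][5]=29·1625014498326371300452283596800+2236045380156380112643362816000=49361465831621147825759587123200  T[30][6]=29·866422974395414742142363398144+1625014498326371300452283596800=26751280755793398822580822142976
Read c(30,5) = 49361465831621147825759587123200, c(30,6) = 26751280755793398822580822142976.

49361465831621147825759587123200, 26751280755793398822580822142976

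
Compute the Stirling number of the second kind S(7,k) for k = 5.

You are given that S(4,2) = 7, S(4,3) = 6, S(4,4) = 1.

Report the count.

140

@5  (5,3):6·3+7→25, (5,4):1·4+6→10, (5,5):0·5+1→1
@6  (6,4):10·4+25→65, (6,5):1·5+10→15
@7  (7,5):15·5+65→140
Read S(7,5) = 140.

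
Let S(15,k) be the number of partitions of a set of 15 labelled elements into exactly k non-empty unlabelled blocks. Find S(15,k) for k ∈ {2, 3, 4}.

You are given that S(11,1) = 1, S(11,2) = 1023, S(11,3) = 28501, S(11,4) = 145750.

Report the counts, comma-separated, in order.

16383, 2375101, 42355950

[12] T[12,1]:1*1+0=1 · T[12,2]:2*1023+1=2047 · T[12,3]:3*28501+1023=86526 · T[12,4]:4*145750+28501=611501
[13] T[13,1]:1*1+0=1 · T[13,2]:2*2047+1=4095 · T[13,3]:3*86526+2047=261625 · T[13,4]:4*611501+86526=2532530
[14] T[14,1]:1*1+0=1 · T[14,2]:2*4095+1=8191 · T[14,3]:3*261625+4095=788970 · T[14,4]:4*2532530+261625=10391745
[15] T[15,2]:2*8191+1=16383 · T[15,3]:3*788970+8191=2375101 · T[15,4]:4*10391745+788970=42355950
Read S(15,2) = 16383, S(15,3) = 2375101, S(15,4) = 42355950.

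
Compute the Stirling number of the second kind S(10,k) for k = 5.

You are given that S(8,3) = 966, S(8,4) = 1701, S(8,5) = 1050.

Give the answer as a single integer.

42525

i=9: T(9,4)=966+4·1701=7770 | T(9,5)=1701+5·1050=6951
i=10: T(10,5)=7770+5·6951=42525
Read S(10,5) = 42525.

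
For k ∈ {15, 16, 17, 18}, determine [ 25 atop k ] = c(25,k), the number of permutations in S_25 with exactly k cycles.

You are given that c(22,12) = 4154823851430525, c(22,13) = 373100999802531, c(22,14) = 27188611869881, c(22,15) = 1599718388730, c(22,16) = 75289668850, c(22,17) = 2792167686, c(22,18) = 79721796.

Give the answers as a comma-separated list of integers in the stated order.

i=23: T(23,13)=4154823851430525+22·373100999802531=12363045847086207 | T(23,14)=373100999802531+22·27188611869881=971250460939913 | T(23,15)=27188611869881+22·1599718388730=62382416421941 | T(23,16)=1599718388730+22·75289668850=3256091103430 | T(23,17)=75289668850+22·2792167686=136717357942 | T(23,18)=2792167686+22·79721796=4546047198
i=24: T(24,14)=12363045847086207+23·971250460939913=34701806448704206 | T(24,15)=971250460939913+23·62382416421941=2406046038644556 | T(24,16)=62382416421941+23·3256091103430=137272511800831 | T(24,17)=3256091103430+23·136717357942=6400590336096 | T(24,18)=136717357942+23·4546047198=241276443496
i=25: T(25,15)=34701806448704206+24·2406046038644556=92446911376173550 | T(25,16)=2406046038644556+24·137272511800831=5700586321864500 | T(25,17)=137272511800831+24·6400590336096=290886679867135 | T(25,18)=6400590336096+24·241276443496=12191224980000
Read c(25,15) = 92446911376173550, c(25,16) = 5700586321864500, c(25,17) = 290886679867135, c(25,18) = 12191224980000.

92446911376173550, 5700586321864500, 290886679867135, 12191224980000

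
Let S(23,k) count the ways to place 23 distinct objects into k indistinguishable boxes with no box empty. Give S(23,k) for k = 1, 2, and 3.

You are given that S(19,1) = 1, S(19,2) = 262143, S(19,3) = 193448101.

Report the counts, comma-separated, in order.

@20  (20,1):1·1+0→1, (20,2):262143·2+1→524287, (20,3):193448101·3+262143→580606446
@21  (21,1):1·1+0→1, (21,2):524287·2+1→1048575, (21,3):580606446·3+524287→1742343625
@22  (22,1):1·1+0→1, (22,2):1048575·2+1→2097151, (22,3):1742343625·3+1048575→5228079450
@23  (23,1):1·1+0→1, (23,2):2097151·2+1→4194303, (23,3):5228079450·3+2097151→15686335501
Read S(23,1) = 1, S(23,2) = 4194303, S(23,3) = 15686335501.

1, 4194303, 15686335501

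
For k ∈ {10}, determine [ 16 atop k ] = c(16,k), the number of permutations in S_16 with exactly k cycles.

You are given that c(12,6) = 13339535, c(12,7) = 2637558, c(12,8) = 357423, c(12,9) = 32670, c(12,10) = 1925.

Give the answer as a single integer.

928095740

i=13: T(13,7)=13339535+12·2637558=44990231 | T(13,8)=2637558+12·357423=6926634 | T(13,9)=357423+12·32670=749463 | T(13,10)=32670+12·1925=55770
i=14: T(14,8)=44990231+13·6926634=135036473 | T(14,9)=6926634+13·749463=16669653 | T(14,10)=749463+13·55770=1474473
i=15: T(15,9)=135036473+14·16669653=368411615 | T(15,10)=16669653+14·1474473=37312275
i=16: T(16,10)=368411615+15·37312275=928095740
Read c(16,10) = 928095740.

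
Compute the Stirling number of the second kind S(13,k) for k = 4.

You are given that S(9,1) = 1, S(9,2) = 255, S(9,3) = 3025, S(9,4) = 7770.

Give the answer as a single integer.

@10  (10,1):1·1+0→1, (10,2):255·2+1→511, (10,3):3025·3+255→9330, (10,4):7770·4+3025→34105
@11  (11,2):511·2+1→1023, (11,3):9330·3+511→28501, (11,4):34105·4+9330→145750
@12  (12,3):28501·3+1023→86526, (12,4):145750·4+28501→611501
@13  (13,4):611501·4+86526→2532530
Read S(13,4) = 2532530.

2532530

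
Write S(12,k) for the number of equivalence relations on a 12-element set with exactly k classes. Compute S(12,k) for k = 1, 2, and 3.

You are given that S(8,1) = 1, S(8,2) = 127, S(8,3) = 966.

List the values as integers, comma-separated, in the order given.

[9] T[9,1]:1*1+0=1 · T[9,2]:2*127+1=255 · T[9,3]:3*966+127=3025
[10] T[10,1]:1*1+0=1 · T[10,2]:2*255+1=511 · T[10,3]:3*3025+255=9330
[11] T[11,1]:1*1+0=1 · T[11,2]:2*511+1=1023 · T[11,3]:3*9330+511=28501
[12] T[12,1]:1*1+0=1 · T[12,2]:2*1023+1=2047 · T[12,3]:3*28501+1023=86526
Read S(12,1) = 1, S(12,2) = 2047, S(12,3) = 86526.

1, 2047, 86526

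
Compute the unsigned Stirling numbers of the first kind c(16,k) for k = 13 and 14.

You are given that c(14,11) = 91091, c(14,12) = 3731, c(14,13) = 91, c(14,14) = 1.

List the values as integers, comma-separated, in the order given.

218400, 6580

row 15: T[15][12]=14·3731+91091=143325  T[15][13]=14·91+3731=5005  T[15][14]=14·1+91=105
row 16: T[16][13]=15·5005+143325=218400  T[16][14]=15·105+5005=6580
Read c(16,13) = 218400, c(16,14) = 6580.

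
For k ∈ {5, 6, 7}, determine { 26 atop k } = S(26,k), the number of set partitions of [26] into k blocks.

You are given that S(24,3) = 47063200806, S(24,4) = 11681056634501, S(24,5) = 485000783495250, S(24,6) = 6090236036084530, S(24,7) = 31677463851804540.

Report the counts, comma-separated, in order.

row 25: T[25][4]=4·11681056634501+47063200806=46771289738810  T[25][5]=5·485000783495250+11681056634501=2436684974110751  T[25][6]=6·6090236036084530+485000783495250=37026417000002430  T[25][7]=7·31677463851804540+6090236036084530=227832482998716310
row 26: T[26][5]=5·2436684974110751+46771289738810=12230196160292565  T[26][6]=6·37026417000002430+2436684974110751=224595186974125331  T[26][7]=7·227832482998716310+37026417000002430=1631853797991016600
Read S(26,5) = 12230196160292565, S(26,6) = 224595186974125331, S(26,7) = 1631853797991016600.

12230196160292565, 224595186974125331, 1631853797991016600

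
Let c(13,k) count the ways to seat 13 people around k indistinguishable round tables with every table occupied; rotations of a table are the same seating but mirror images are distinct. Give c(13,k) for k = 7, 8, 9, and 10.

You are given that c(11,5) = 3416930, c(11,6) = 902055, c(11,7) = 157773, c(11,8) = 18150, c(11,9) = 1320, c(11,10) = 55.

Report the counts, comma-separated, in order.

44990231, 6926634, 749463, 55770

row 12: T[12][6]=11·902055+3416930=13339535  T[12][7]=11·157773+902055=2637558  T[12][8]=11·18150+157773=357423  T[12][9]=11·1320+18150=32670  T[12][10]=11·55+1320=1925
row 13: T[13][7]=12·2637558+13339535=44990231  T[13][8]=12·357423+2637558=6926634  T[13][9]=12·32670+357423=749463  T[13][10]=12·1925+32670=55770
Read c(13,7) = 44990231, c(13,8) = 6926634, c(13,9) = 749463, c(13,10) = 55770.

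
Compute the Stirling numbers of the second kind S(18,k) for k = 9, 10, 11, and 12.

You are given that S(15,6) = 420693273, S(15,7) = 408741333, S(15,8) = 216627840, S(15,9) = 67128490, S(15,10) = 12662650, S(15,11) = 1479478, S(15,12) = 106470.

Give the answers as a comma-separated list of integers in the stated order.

106175395755, 37112163803, 8391004908, 1256328866

@16  (16,7):408741333·7+420693273→3281882604, (16,8):216627840·8+408741333→2141764053, (16,9):67128490·9+216627840→820784250, (16,10):12662650·10+67128490→193754990, (16,11):1479478·11+12662650→28936908, (16,12):106470·12+1479478→2757118
@17  (17,8):2141764053·8+3281882604→20415995028, (17,9):820784250·9+2141764053→9528822303, (17,10):193754990·10+820784250→2758334150, (17,11):28936908·11+193754990→512060978, (17,12):2757118·12+28936908→62022324
@18  (18,9):9528822303·9+20415995028→106175395755, (18,10):2758334150·10+9528822303→37112163803, (18,11):512060978·11+2758334150→8391004908, (18,12):62022324·12+512060978→1256328866
Read S(18,9) = 106175395755, S(18,10) = 37112163803, S(18,11) = 8391004908, S(18,12) = 1256328866.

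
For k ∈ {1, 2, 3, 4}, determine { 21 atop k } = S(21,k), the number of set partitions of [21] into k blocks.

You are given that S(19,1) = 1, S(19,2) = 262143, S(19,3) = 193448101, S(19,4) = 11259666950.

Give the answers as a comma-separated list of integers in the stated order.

r20: T_20,1=1×1+0=1; T_20,2=2×262143+1=524287; T_20,3=3×193448101+262143=580606446; T_20,4=4×11259666950+193448101=45232115901
r21: T_21,1=1×1+0=1; T_21,2=2×524287+1=1048575; T_21,3=3×580606446+524287=1742343625; T_21,4=4×45232115901+580606446=181509070050
Read S(21,1) = 1, S(21,2) = 1048575, S(21,3) = 1742343625, S(21,4) = 181509070050.

1, 1048575, 1742343625, 181509070050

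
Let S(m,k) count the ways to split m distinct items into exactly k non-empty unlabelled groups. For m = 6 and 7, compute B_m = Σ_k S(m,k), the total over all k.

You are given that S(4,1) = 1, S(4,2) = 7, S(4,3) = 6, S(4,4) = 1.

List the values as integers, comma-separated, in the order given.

203, 877

r5: T_5,1=1×1+0=1; T_5,2=2×7+1=15; T_5,3=3×6+7=25; T_5,4=4×1+6=10; T_5,5=5×0+1=1
r6: T_6,1=1×1+0=1; T_6,2=2×15+1=31; T_6,3=3×25+15=90; T_6,4=4×10+25=65; T_6,5=5×1+10=15; T_6,6=6×0+1=1
r7: T_7,1=1×1+0=1; T_7,2=2×31+1=63; T_7,3=3×90+31=301; T_7,4=4×65+90=350; T_7,5=5×15+65=140; T_7,6=6×1+15=21; T_7,7=7×0+1=1
B_6 = ΣS(6,k) = 1+31+90+65+15+1 = 203
B_7 = ΣS(7,k) = 1+63+301+350+140+21+1 = 877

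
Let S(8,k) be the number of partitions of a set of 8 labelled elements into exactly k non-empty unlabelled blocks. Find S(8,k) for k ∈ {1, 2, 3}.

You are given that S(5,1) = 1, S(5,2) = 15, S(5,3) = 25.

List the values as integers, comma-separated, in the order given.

1, 127, 966

i=6: T(6,1)=0+1·1=1 | T(6,2)=1+2·15=31 | T(6,3)=15+3·25=90
i=7: T(7,1)=0+1·1=1 | T(7,2)=1+2·31=63 | T(7,3)=31+3·90=301
i=8: T(8,1)=0+1·1=1 | T(8,2)=1+2·63=127 | T(8,3)=63+3·301=966
Read S(8,1) = 1, S(8,2) = 127, S(8,3) = 966.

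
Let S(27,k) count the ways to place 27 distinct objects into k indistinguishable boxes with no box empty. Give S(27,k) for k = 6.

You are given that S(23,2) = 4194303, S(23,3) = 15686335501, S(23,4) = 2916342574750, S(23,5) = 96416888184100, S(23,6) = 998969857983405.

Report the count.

1359801318005044551

row 24: T[24][3]=3·15686335501+4194303=47063200806  T[24][4]=4·2916342574750+15686335501=11681056634501  T[24][5]=5·96416888184100+2916342574750=485000783495250  T[24][6]=6·998969857983405+96416888184100=6090236036084530
row 25: T[25][4]=4·11681056634501+47063200806=46771289738810  T[25][5]=5·485000783495250+11681056634501=2436684974110751  T[25][6]=6·6090236036084530+485000783495250=37026417000002430
row 26: T[26][5]=5·2436684974110751+46771289738810=12230196160292565  T[26][6]=6·37026417000002430+2436684974110751=224595186974125331
row 27: T[27][6]=6·224595186974125331+12230196160292565=1359801318005044551
Read S(27,6) = 1359801318005044551.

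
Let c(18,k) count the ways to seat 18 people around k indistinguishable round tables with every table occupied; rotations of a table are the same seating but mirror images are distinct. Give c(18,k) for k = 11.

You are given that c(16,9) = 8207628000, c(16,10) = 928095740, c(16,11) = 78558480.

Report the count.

60202693980

i=17: T(17,10)=8207628000+16·928095740=23057159840 | T(17,11)=928095740+16·78558480=2185031420
i=18: T(18,11)=23057159840+17·2185031420=60202693980
Read c(18,11) = 60202693980.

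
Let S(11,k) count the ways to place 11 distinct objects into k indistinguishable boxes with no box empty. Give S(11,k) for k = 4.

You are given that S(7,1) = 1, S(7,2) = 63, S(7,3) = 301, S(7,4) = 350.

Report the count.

i=8: T(8,1)=0+1·1=1 | T(8,2)=1+2·63=127 | T(8,3)=63+3·301=966 | T(8,4)=301+4·350=1701
i=9: T(9,2)=1+2·127=255 | T(9,3)=127+3·966=3025 | T(9,4)=966+4·1701=7770
i=10: T(10,3)=255+3·3025=9330 | T(10,4)=3025+4·7770=34105
i=11: T(11,4)=9330+4·34105=145750
Read S(11,4) = 145750.

145750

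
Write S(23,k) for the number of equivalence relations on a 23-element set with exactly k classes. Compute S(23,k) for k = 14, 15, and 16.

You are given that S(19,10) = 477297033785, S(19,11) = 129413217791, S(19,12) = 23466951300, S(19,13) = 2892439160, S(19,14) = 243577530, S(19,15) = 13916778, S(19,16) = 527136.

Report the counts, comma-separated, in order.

i=20: T(20,11)=477297033785+11·129413217791=1900842429486 | T(20,12)=129413217791+12·23466951300=411016633391 | T(20,13)=23466951300+13·2892439160=61068660380 | T(20,14)=2892439160+14·243577530=6302524580 | T(20,15)=243577530+15·13916778=452329200 | T(20,16)=13916778+16·527136=22350954
i=21: T(21,12)=1900842429486+12·411016633391=6833042030178 | T(21,13)=411016633391+13·61068660380=1204909218331 | T(21,14)=61068660380+14·6302524580=149304004500 | T(21,15)=6302524580+15·452329200=13087462580 | T(21,16)=452329200+16·22350954=809944464
i=22: T(22,13)=6833042030178+13·1204909218331=22496861868481 | T(22,14)=1204909218331+14·149304004500=3295165281331 | T(22,15)=149304004500+15·13087462580=345615943200 | T(22,16)=13087462580+16·809944464=26046574004
i=23: T(23,14)=22496861868481+14·3295165281331=68629175807115 | T(23,15)=3295165281331+15·345615943200=8479404429331 | T(23,16)=345615943200+16·26046574004=762361127264
Read S(23,14) = 68629175807115, S(23,15) = 8479404429331, S(23,16) = 762361127264.

68629175807115, 8479404429331, 762361127264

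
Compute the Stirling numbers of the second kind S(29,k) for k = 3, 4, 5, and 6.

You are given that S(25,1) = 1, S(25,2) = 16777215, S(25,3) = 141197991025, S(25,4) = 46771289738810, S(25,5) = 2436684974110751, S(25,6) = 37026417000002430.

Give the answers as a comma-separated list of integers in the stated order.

[26] T[26,1]:1*1+0=1 · T[26,2]:2*16777215+1=33554431 · T[26,3]:3*141197991025+16777215=423610750290 · T[26,4]:4*46771289738810+141197991025=187226356946265 · T[26,5]:5*2436684974110751+46771289738810=12230196160292565 · T[26,6]:6*37026417000002430+2436684974110751=224595186974125331
[27] T[27,1]:1*1+0=1 · T[27,2]:2*33554431+1=67108863 · T[27,3]:3*423610750290+33554431=1270865805301 · T[27,4]:4*187226356946265+423610750290=749329038535350 · T[27,5]:5*12230196160292565+187226356946265=61338207158409090 · T[27,6]:6*224595186974125331+12230196160292565=1359801318005044551
[28] T[28,2]:2*67108863+1=134217727 · T[28,3]:3*1270865805301+67108863=3812664524766 · T[28,4]:4*749329038535350+1270865805301=2998587019946701 · T[28,5]:5*61338207158409090+749329038535350=307440364830580800 · T[28,6]:6*1359801318005044551+61338207158409090=8220146115188676396
[29] T[29,3]:3*3812664524766+134217727=11438127792025 · T[29,4]:4*2998587019946701+3812664524766=11998160744311570 · T[29,5]:5*307440364830580800+2998587019946701=1540200411172850701 · T[29,6]:6*8220146115188676396+307440364830580800=49628317055962639176
Read S(29,3) = 11438127792025, S(29,4) = 11998160744311570, S(29,5) = 1540200411172850701, S(29,6) = 49628317055962639176.

11438127792025, 11998160744311570, 1540200411172850701, 49628317055962639176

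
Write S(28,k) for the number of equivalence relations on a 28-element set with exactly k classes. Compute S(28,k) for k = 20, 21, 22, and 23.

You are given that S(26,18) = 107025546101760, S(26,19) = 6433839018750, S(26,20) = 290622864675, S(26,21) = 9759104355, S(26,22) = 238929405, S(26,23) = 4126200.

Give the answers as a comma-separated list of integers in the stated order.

r27: T_27,19=19×6433839018750+107025546101760=229268487458010; T_27,20=20×290622864675+6433839018750=12246296312250; T_27,21=21×9759104355+290622864675=495564056130; T_27,22=22×238929405+9759104355=15015551265; T_27,23=23×4126200+238929405=333832005
r28: T_28,20=20×12246296312250+229268487458010=474194413703010; T_28,21=21×495564056130+12246296312250=22653141490980; T_28,22=22×15015551265+495564056130=825906183960; T_28,23=23×333832005+15015551265=22693687380
Read S(28,20) = 474194413703010, S(28,21) = 22653141490980, S(28,22) = 825906183960, S(28,23) = 22693687380.

474194413703010, 22653141490980, 825906183960, 22693687380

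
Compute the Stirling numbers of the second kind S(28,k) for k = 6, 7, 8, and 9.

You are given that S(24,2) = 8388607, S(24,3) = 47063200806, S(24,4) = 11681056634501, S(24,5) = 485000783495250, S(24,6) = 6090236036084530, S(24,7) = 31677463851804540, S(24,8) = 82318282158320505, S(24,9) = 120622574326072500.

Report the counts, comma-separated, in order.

8220146115188676396, 82892803728383735268, 392678226281361931131, 1006698291338432496375

row 25: T[25][3]=3·47063200806+8388607=141197991025  T[25][4]=4·11681056634501+47063200806=46771289738810  T[25][5]=5·485000783495250+11681056634501=2436684974110751  T[25][6]=6·6090236036084530+485000783495250=37026417000002430  T[25][7]=7·31677463851804540+6090236036084530=227832482998716310  T[25][8]=8·82318282158320505+31677463851804540=690223721118368580  T[25][9]=9·120622574326072500+82318282158320505=1167921451092973005
row 26: T[26][4]=4·46771289738810+141197991025=187226356946265  T[26][5]=5·2436684974110751+46771289738810=12230196160292565  T[26][6]=6·37026417000002430+2436684974110751=224595186974125331  T[26][7]=7·227832482998716310+37026417000002430=1631853797991016600  T[26][8]=8·690223721118368580+227832482998716310=5749622251945664950  T[26][9]=9·1167921451092973005+690223721118368580=11201516780955125625
row 27: T[27][5]=5·12230196160292565+187226356946265=61338207158409090  T[27][6]=6·224595186974125331+12230196160292565=1359801318005044551  T[27][7]=7·1631853797991016600+224595186974125331=11647571772911241531  T[27][8]=8·5749622251945664950+1631853797991016600=47628831813556336200  T[27][9]=9·11201516780955125625+5749622251945664950=106563273280541795575
row 28: T[28][6]=6·1359801318005044551+61338207158409090=8220146115188676396  T[28][7]=7·11647571772911241531+1359801318005044551=82892803728383735268  T[28][8]=8·47628831813556336200+11647571772911241531=392678226281361931131  T[28][9]=9·106563273280541795575+47628831813556336200=1006698291338432496375
Read S(28,6) = 8220146115188676396, S(28,7) = 82892803728383735268, S(28,8) = 392678226281361931131, S(28,9) = 1006698291338432496375.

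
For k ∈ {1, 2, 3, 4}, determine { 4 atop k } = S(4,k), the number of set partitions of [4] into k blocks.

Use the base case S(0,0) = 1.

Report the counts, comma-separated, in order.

1, 7, 6, 1

@1  (1,1):0·1+1→1
@2  (2,1):1·1+0→1, (2,2):0·2+1→1
@3  (3,1):1·1+0→1, (3,2):1·2+1→3, (3,3):0·3+1→1
@4  (4,1):1·1+0→1, (4,2):3·2+1→7, (4,3):1·3+3→6, (4,4):0·4+1→1
Read S(4,1) = 1, S(4,2) = 7, S(4,3) = 6, S(4,4) = 1.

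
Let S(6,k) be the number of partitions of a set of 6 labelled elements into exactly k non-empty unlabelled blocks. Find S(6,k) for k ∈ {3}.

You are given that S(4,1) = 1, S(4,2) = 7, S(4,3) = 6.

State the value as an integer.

90

i=5: T(5,2)=1+2·7=15 | T(5,3)=7+3·6=25
i=6: T(6,3)=15+3·25=90
Read S(6,3) = 90.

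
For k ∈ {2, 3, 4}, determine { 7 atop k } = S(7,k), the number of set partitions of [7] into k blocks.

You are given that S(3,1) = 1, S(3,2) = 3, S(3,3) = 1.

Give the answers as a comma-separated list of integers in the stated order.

63, 301, 350

i=4: T(4,1)=0+1·1=1 | T(4,2)=1+2·3=7 | T(4,3)=3+3·1=6 | T(4,4)=1+4·0=1
i=5: T(5,1)=0+1·1=1 | T(5,2)=1+2·7=15 | T(5,3)=7+3·6=25 | T(5,4)=6+4·1=10
i=6: T(6,1)=0+1·1=1 | T(6,2)=1+2·15=31 | T(6,3)=15+3·25=90 | T(6,4)=25+4·10=65
i=7: T(7,2)=1+2·31=63 | T(7,3)=31+3·90=301 | T(7,4)=90+4·65=350
Read S(7,2) = 63, S(7,3) = 301, S(7,4) = 350.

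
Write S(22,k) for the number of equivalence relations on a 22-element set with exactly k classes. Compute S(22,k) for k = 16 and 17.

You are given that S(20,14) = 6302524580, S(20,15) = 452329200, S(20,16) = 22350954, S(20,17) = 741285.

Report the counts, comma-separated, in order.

i=21: T(21,15)=6302524580+15·452329200=13087462580 | T(21,16)=452329200+16·22350954=809944464 | T(21,17)=22350954+17·741285=34952799
i=22: T(22,16)=13087462580+16·809944464=26046574004 | T(22,17)=809944464+17·34952799=1404142047
Read S(22,16) = 26046574004, S(22,17) = 1404142047.

26046574004, 1404142047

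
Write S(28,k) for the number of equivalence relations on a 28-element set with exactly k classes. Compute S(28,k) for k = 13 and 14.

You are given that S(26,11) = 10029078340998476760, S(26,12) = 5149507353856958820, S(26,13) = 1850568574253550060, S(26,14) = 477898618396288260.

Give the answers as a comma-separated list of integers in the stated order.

451512851236272407400, 148782988064375309400

r27: T_27,12=12×5149507353856958820+10029078340998476760=71823166587281982600; T_27,13=13×1850568574253550060+5149507353856958820=29206898819153109600; T_27,14=14×477898618396288260+1850568574253550060=8541149231801585700
r28: T_28,13=13×29206898819153109600+71823166587281982600=451512851236272407400; T_28,14=14×8541149231801585700+29206898819153109600=148782988064375309400
Read S(28,13) = 451512851236272407400, S(28,14) = 148782988064375309400.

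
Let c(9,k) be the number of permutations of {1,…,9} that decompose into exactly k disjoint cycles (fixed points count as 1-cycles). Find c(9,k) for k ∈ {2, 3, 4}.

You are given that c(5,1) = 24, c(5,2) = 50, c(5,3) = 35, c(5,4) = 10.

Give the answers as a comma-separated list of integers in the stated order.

row 6: T[6][1]=5·24+0=120  T[6][2]=5·50+24=274  T[6][3]=5·35+50=225  T[6][4]=5·10+35=85
row 7: T[7][1]=6·120+0=720  T[7][2]=6·274+120=1764  T[7][3]=6·225+274=1624  T[7][4]=6·85+225=735
row 8: T[8][1]=7·720+0=5040  T[8][2]=7·1764+720=13068  T[8][3]=7·1624+1764=13132  T[8][4]=7·735+1624=6769
row 9: T[9][2]=8·13068+5040=109584  T[9][3]=8·13132+13068=118124  T[9][4]=8·6769+13132=67284
Read c(9,2) = 109584, c(9,3) = 118124, c(9,4) = 67284.

109584, 118124, 67284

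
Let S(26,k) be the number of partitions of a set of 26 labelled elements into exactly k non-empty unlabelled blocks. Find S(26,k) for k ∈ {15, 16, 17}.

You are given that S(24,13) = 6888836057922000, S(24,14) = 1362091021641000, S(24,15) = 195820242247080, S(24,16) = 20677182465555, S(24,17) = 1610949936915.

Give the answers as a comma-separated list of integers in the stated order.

90449030191104000, 12725877242482560, 1343731795378830

i=25: T(25,14)=6888836057922000+14·1362091021641000=25958110360896000 | T(25,15)=1362091021641000+15·195820242247080=4299394655347200 | T(25,16)=195820242247080+16·20677182465555=526655161695960 | T(25,17)=20677182465555+17·1610949936915=48063331393110
i=26: T(26,15)=25958110360896000+15·4299394655347200=90449030191104000 | T(26,16)=4299394655347200+16·526655161695960=12725877242482560 | T(26,17)=526655161695960+17·48063331393110=1343731795378830
Read S(26,15) = 90449030191104000, S(26,16) = 12725877242482560, S(26,17) = 1343731795378830.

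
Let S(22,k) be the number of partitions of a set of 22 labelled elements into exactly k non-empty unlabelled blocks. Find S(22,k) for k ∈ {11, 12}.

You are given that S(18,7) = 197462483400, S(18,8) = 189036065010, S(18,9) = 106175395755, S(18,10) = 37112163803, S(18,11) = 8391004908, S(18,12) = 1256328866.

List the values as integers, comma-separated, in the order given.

366282500870286, 108823356051137

@19  (19,8):189036065010·8+197462483400→1709751003480, (19,9):106175395755·9+189036065010→1144614626805, (19,10):37112163803·10+106175395755→477297033785, (19,11):8391004908·11+37112163803→129413217791, (19,12):1256328866·12+8391004908→23466951300
@20  (20,9):1144614626805·9+1709751003480→12011282644725, (20,10):477297033785·10+1144614626805→5917584964655, (20,11):129413217791·11+477297033785→1900842429486, (20,12):23466951300·12+129413217791→411016633391
@21  (21,10):5917584964655·10+12011282644725→71187132291275, (21,11):1900842429486·11+5917584964655→26826851689001, (21,12):411016633391·12+1900842429486→6833042030178
@22  (22,11):26826851689001·11+71187132291275→366282500870286, (22,12):6833042030178·12+26826851689001→108823356051137
Read S(22,11) = 366282500870286, S(22,12) = 108823356051137.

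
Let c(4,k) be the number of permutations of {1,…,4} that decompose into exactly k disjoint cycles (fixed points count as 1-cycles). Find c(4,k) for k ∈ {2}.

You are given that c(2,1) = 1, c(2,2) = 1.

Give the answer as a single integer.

11

@3  (3,1):1·2+0→2, (3,2):1·2+1→3
@4  (4,2):3·3+2→11
Read c(4,2) = 11.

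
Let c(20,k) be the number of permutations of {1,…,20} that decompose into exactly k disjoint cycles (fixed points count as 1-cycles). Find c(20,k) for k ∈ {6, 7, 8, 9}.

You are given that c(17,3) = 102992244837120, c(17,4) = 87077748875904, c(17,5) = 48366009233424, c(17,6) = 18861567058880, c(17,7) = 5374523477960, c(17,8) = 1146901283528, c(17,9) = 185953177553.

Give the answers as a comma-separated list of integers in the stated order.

r18: T_18,4=17×87077748875904+102992244837120=1583313975727488; T_18,5=17×48366009233424+87077748875904=909299905844112; T_18,6=17×18861567058880+48366009233424=369012649234384; T_18,7=17×5374523477960+18861567058880=110228466184200; T_18,8=17×1146901283528+5374523477960=24871845297936; T_18,9=17×185953177553+1146901283528=4308105301929
r19: T_19,5=18×909299905844112+1583313975727488=17950712280921504; T_19,6=18×369012649234384+909299905844112=7551527592063024; T_19,7=18×110228466184200+369012649234384=2353125040549984; T_19,8=18×24871845297936+110228466184200=557921681547048; T_19,9=18×4308105301929+24871845297936=102417740732658
r20: T_20,6=19×7551527592063024+17950712280921504=161429736530118960; T_20,7=19×2353125040549984+7551527592063024=52260903362512720; T_20,8=19×557921681547048+2353125040549984=12953636989943896; T_20,9=19×102417740732658+557921681547048=2503858755467550
Read c(20,6) = 161429736530118960, c(20,7) = 52260903362512720, c(20,8) = 12953636989943896, c(20,9) = 2503858755467550.

161429736530118960, 52260903362512720, 12953636989943896, 2503858755467550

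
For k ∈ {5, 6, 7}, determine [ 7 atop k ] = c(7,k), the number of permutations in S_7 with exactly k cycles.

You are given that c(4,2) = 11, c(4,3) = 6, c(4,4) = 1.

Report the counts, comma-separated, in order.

r5: T_5,3=4×6+11=35; T_5,4=4×1+6=10; T_5,5=4×0+1=1
r6: T_6,4=5×10+35=85; T_6,5=5×1+10=15; T_6,6=5×0+1=1
r7: T_7,5=6×15+85=175; T_7,6=6×1+15=21; T_7,7=6×0+1=1
Read c(7,5) = 175, c(7,6) = 21, c(7,7) = 1.

175, 21, 1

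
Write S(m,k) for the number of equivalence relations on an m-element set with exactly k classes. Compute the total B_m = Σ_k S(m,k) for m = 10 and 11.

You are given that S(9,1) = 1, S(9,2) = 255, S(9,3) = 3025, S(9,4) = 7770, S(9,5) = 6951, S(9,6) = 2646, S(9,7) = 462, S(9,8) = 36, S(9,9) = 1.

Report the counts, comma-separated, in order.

@10  (10,1):1·1+0→1, (10,2):255·2+1→511, (10,3):3025·3+255→9330, (10,4):7770·4+3025→34105, (10,5):6951·5+7770→42525, (10,6):2646·6+6951→22827, (10,7):462·7+2646→5880, (10,8):36·8+462→750, (10,9):1·9+36→45, (10,10):0·10+1→1
@11  (11,1):1·1+0→1, (11,2):511·2+1→1023, (11,3):9330·3+511→28501, (11,4):34105·4+9330→145750, (11,5):42525·5+34105→246730, (11,6):22827·6+42525→179487, (11,7):5880·7+22827→63987, (11,8):750·8+5880→11880, (11,9):45·9+750→1155, (11,10):1·10+45→55, (11,11):0·11+1→1
B_10 = ΣS(10,k) = 1+511+9330+34105+42525+22827+5880+750+45+1 = 115975
B_11 = ΣS(11,k) = 1+1023+28501+145750+246730+179487+63987+11880+1155+55+1 = 678570

115975, 678570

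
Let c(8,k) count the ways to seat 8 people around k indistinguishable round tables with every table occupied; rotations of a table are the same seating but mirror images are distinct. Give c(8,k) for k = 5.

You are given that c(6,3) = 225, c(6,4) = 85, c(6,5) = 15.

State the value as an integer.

row 7: T[7][4]=6·85+225=735  T[7][5]=6·15+85=175
row 8: T[8][5]=7·175+735=1960
Read c(8,5) = 1960.

1960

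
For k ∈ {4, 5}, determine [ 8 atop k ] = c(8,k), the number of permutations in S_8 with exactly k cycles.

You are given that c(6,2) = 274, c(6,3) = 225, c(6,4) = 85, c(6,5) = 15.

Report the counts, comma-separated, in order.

6769, 1960

@7  (7,3):225·6+274→1624, (7,4):85·6+225→735, (7,5):15·6+85→175
@8  (8,4):735·7+1624→6769, (8,5):175·7+735→1960
Read c(8,4) = 6769, c(8,5) = 1960.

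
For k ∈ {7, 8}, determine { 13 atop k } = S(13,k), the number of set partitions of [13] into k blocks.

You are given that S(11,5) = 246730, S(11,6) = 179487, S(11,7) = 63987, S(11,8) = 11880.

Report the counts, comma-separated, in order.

@12  (12,6):179487·6+246730→1323652, (12,7):63987·7+179487→627396, (12,8):11880·8+63987→159027
@13  (13,7):627396·7+1323652→5715424, (13,8):159027·8+627396→1899612
Read S(13,7) = 5715424, S(13,8) = 1899612.

5715424, 1899612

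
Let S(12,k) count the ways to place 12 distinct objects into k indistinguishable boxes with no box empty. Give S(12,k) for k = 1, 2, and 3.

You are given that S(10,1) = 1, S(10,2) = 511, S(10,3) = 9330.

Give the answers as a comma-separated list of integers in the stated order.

1, 2047, 86526

@11  (11,1):1·1+0→1, (11,2):511·2+1→1023, (11,3):9330·3+511→28501
@12  (12,1):1·1+0→1, (12,2):1023·2+1→2047, (12,3):28501·3+1023→86526
Read S(12,1) = 1, S(12,2) = 2047, S(12,3) = 86526.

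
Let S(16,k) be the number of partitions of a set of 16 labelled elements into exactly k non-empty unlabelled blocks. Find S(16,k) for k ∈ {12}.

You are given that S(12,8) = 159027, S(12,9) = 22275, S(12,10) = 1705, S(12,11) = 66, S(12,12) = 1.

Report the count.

@13  (13,9):22275·9+159027→359502, (13,10):1705·10+22275→39325, (13,11):66·11+1705→2431, (13,12):1·12+66→78
@14  (14,10):39325·10+359502→752752, (14,11):2431·11+39325→66066, (14,12):78·12+2431→3367
@15  (15,11):66066·11+752752→1479478, (15,12):3367·12+66066→106470
@16  (16,12):106470·12+1479478→2757118
Read S(16,12) = 2757118.

2757118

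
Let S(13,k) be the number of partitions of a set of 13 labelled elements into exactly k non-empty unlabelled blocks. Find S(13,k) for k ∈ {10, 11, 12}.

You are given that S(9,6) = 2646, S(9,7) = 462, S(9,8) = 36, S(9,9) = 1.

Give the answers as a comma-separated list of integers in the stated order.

39325, 2431, 78

i=10: T(10,7)=2646+7·462=5880 | T(10,8)=462+8·36=750 | T(10,9)=36+9·1=45 | T(10,10)=1+10·0=1
i=11: T(11,8)=5880+8·750=11880 | T(11,9)=750+9·45=1155 | T(11,10)=45+10·1=55 | T(11,11)=1+11·0=1
i=12: T(12,9)=11880+9·1155=22275 | T(12,10)=1155+10·55=1705 | T(12,11)=55+11·1=66 | T(12,12)=1+12·0=1
i=13: T(13,10)=22275+10·1705=39325 | T(13,11)=1705+11·66=2431 | T(13,12)=66+12·1=78
Read S(13,10) = 39325, S(13,11) = 2431, S(13,12) = 78.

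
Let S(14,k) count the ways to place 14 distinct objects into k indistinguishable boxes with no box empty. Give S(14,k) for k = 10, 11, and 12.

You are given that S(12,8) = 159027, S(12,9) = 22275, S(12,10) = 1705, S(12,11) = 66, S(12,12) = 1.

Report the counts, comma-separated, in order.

752752, 66066, 3367

[13] T[13,9]:9*22275+159027=359502 · T[13,10]:10*1705+22275=39325 · T[13,11]:11*66+1705=2431 · T[13,12]:12*1+66=78
[14] T[14,10]:10*39325+359502=752752 · T[14,11]:11*2431+39325=66066 · T[14,12]:12*78+2431=3367
Read S(14,10) = 752752, S(14,11) = 66066, S(14,12) = 3367.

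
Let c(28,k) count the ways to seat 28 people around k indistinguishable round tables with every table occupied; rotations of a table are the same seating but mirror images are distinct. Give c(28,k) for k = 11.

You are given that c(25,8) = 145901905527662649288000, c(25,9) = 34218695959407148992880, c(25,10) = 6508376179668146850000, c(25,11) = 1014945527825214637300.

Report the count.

33819732719881270820297640

r26: T_26,9=25×34218695959407148992880+145901905527662649288000=1001369304512841374110000; T_26,10=25×6508376179668146850000+34218695959407148992880=196928100451110820242880; T_26,11=25×1014945527825214637300+6508376179668146850000=31882014375298512782500
r27: T_27,10=26×196928100451110820242880+1001369304512841374110000=6121499916241722700424880; T_27,11=26×31882014375298512782500+196928100451110820242880=1025860474208872152587880
r28: T_28,11=27×1025860474208872152587880+6121499916241722700424880=33819732719881270820297640
Read c(28,11) = 33819732719881270820297640.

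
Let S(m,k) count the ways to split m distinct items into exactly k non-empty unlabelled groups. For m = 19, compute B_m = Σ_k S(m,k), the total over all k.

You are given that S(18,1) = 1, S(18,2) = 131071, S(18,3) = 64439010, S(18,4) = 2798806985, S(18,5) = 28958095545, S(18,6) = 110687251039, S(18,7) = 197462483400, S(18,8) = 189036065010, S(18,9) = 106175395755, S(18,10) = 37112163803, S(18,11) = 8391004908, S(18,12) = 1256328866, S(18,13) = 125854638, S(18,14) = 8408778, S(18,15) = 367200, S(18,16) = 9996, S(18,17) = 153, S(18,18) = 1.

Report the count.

row 19: T[19][1]=1·1+0=1  T[19][2]=2·131071+1=262143  T[19][3]=3·64439010+131071=193448101  T[19][4]=4·2798806985+64439010=11259666950  T[19][5]=5·28958095545+2798806985=147589284710  T[19][6]=6·110687251039+28958095545=693081601779  T[19][7]=7·197462483400+110687251039=1492924634839  T[19][8]=8·189036065010+197462483400=1709751003480  T[19][9]=9·106175395755+189036065010=1144614626805  T[19][10]=10·37112163803+106175395755=477297033785  T[19][11]=11·8391004908+37112163803=129413217791  T[19][12]=12·1256328866+8391004908=23466951300  T[19][13]=13·125854638+1256328866=2892439160  T[19][14]=14·8408778+125854638=243577530  T[19][15]=15·367200+8408778=13916778  T[19][16]=16·9996+367200=527136  T[19][17]=17·153+9996=12597  T[19][18]=18·1+153=171  T[19][19]=19·0+1=1
B_19 = ΣS(19,k) = 1+262143+193448101+11259666950+147589284710+693081601779+1492924634839+1709751003480+1144614626805+477297033785+129413217791+23466951300+2892439160+243577530+13916778+527136+12597+171+1 = 5832742205057

5832742205057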